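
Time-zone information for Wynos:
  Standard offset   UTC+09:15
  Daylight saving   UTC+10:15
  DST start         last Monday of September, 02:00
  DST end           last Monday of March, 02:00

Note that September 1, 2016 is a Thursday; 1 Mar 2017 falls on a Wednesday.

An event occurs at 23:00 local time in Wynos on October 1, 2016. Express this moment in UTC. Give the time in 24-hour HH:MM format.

12:45

1 September 2016 is a Thursday, so Mondays fall on 5, 12, 19, 26; the last is September 26.
1 March 2017 is a Wednesday, so Mondays fall on 6, 13, 20, 27; the last is March 27.
Daylight saving runs 26 September 2016 – 27 March 2017; October 1, 2016 is inside that window, so Wynos is at UTC+10:15.
23:00 local − 10h15m = 12:45 UTC.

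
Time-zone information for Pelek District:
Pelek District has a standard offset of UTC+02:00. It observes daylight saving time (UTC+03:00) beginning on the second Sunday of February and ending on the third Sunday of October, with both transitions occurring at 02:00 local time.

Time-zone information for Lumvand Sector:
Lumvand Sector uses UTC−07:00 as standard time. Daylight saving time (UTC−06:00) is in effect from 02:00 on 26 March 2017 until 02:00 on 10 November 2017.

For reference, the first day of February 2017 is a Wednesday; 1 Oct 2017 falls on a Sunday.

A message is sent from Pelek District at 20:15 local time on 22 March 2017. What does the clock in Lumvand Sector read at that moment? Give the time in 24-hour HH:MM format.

10:15

1 February 2017 is a Wednesday, so the first Sunday is February 5 and the second is February 12.
1 October 2017 is a Sunday, so the first Sunday is October 1 and the third is October 15.
22 March 2017 falls between 12 February and 15 October, so daylight saving is in effect and Pelek District is at UTC+03:00.
20:15 Pelek District − 3h = 17:15 UTC.
At the standard offset (UTC−07:00), 17:15 UTC − 7h = 10:15 Lumvand Sector standard time.
Daylight saving runs 26 March – 10 November; the standard-time date in Lumvand Sector, 22 March 2017, is outside that window, so Lumvand Sector is on standard time at UTC−07:00.
17:15 UTC − 7h = 10:15 Lumvand Sector.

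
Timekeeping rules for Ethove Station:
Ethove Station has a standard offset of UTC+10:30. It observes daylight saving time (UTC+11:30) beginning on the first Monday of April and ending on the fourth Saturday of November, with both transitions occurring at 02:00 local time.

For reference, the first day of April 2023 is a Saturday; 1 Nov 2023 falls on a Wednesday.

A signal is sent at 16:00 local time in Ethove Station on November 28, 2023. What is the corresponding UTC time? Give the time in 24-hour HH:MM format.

1 April 2023 is a Saturday, so the first Monday is April 3.
1 November 2023 is a Wednesday, so the first Saturday is November 4 and the fourth is November 25.
November 28, 2023 does not fall between 3 April and 25 November, so daylight saving is not in effect and Ethove Station is at UTC+10:30.
16:00 local − 10h30m = 05:30 UTC.

05:30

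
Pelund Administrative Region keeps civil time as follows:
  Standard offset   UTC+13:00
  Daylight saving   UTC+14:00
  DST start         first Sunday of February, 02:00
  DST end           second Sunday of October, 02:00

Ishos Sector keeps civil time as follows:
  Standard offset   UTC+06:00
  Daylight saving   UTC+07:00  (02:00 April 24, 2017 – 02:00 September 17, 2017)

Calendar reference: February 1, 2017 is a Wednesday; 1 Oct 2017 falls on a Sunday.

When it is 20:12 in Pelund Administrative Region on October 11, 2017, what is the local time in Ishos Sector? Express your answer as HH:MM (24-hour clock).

1 February 2017 is a Wednesday, so the first Sunday is February 5.
1 October 2017 is a Sunday, so the first Sunday is October 1 and the second is October 8.
Daylight saving runs 5 February – 8 October; October 11, 2017 is outside that window, so Pelund Administrative Region is on standard time at UTC+13:00.
20:12 Pelund Administrative Region − 13h = 07:12 UTC.
At the standard offset (UTC+06:00), 07:12 UTC + 6h = 13:12 Ishos Sector standard time.
Daylight saving runs 24 April – 17 September; the standard-time date in Ishos Sector, October 11, 2017, is outside that window, so Ishos Sector is on standard time at UTC+06:00.
07:12 UTC + 6h = 13:12 Ishos Sector.

13:12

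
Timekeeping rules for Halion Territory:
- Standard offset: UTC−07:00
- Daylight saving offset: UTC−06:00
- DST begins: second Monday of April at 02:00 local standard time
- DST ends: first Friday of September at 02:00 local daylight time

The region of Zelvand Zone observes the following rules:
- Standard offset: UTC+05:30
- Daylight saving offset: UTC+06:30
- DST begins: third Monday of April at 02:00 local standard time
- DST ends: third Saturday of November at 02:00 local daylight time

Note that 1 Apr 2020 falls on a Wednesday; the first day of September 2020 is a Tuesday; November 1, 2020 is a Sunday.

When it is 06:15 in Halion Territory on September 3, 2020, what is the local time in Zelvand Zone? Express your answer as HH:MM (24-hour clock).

1 April 2020 is a Wednesday, so the first Monday is April 6 and the second is April 13.
1 September 2020 is a Tuesday, so the first Friday is September 4.
September 3, 2020 falls between 13 April and 4 September, so daylight saving is in effect and Halion Territory is at UTC−06:00.
06:15 Halion Territory + 6h = 12:15 UTC.
1 April 2020 is a Wednesday, so the first Monday is April 6 and the third is April 20.
1 November 2020 is a Sunday, so the first Saturday is November 7 and the third is November 21.
At the standard offset (UTC+05:30), 12:15 UTC + 5h30m = 17:45 Zelvand Zone standard time.
The standard-time date in Zelvand Zone, September 3, 2020, lies within the daylight-saving period (20 April – 21 November), so Zelvand Zone is on daylight time, UTC+06:30.
12:15 UTC + 6h30m = 18:45 Zelvand Zone.

18:45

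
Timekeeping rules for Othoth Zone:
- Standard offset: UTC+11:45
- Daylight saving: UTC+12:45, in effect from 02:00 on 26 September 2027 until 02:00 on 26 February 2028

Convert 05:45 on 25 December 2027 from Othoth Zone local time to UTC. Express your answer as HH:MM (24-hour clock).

25 December 2027 falls between 26 September 2027 and 26 February 2028, so daylight saving is in effect and Othoth Zone is at UTC+12:45.
05:45 local − 12h45m = 17:00 UTC (rolling into the previous day, 24 December 2027).

17:00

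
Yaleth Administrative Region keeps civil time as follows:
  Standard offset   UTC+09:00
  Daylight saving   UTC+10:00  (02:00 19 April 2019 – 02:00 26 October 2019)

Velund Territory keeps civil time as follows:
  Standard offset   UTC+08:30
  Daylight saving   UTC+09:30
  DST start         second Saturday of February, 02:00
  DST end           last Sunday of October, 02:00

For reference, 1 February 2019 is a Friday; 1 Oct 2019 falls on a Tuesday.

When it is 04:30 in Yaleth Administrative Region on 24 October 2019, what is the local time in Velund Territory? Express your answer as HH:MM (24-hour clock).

24 October 2019 lies within the daylight-saving period (19 April – 26 October), so Yaleth Administrative Region is on daylight time, UTC+10:00.
04:30 Yaleth Administrative Region − 10h = 18:30 UTC (rolling into the previous day, 23 October 2019).
1 February 2019 is a Friday, so the first Saturday is February 2 and the second is February 9.
1 October 2019 is a Tuesday, so Sundays fall on 6, 13, 20, 27; the last is October 27.
At the standard offset (UTC+08:30), 18:30 UTC + 8h30m = 03:00 Velund Territory standard time (rolling into the next day, 24 October 2019).
Daylight saving runs 9 February – 27 October; the standard-time date in Velund Territory, 24 October 2019, is inside that window, so Velund Territory is at UTC+09:30.
18:30 UTC + 9h30m = 04:00 Velund Territory (rolling into the next day, 24 October 2019).

04:00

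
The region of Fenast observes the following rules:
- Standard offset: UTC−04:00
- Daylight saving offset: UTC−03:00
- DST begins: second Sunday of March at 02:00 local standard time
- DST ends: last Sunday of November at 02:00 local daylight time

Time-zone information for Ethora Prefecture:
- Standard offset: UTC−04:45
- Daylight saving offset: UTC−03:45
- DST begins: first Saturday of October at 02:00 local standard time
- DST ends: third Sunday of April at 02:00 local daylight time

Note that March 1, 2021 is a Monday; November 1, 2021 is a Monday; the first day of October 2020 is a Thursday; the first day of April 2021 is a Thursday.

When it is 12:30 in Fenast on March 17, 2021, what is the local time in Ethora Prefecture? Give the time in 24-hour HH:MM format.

1 March 2021 is a Monday, so the first Sunday is March 7 and the second is March 14.
1 November 2021 is a Monday, so Sundays fall on 7, 14, 21, 28; the last is November 28.
March 17, 2021 lies within the daylight-saving period (14 March – 28 November), so Fenast is on daylight time, UTC−03:00.
12:30 Fenast + 3h = 15:30 UTC.
1 October 2020 is a Thursday, so the first Saturday is October 3.
1 April 2021 is a Thursday, so the first Sunday is April 4 and the third is April 18.
At the standard offset (UTC−04:45), 15:30 UTC − 4h45m = 10:45 Ethora Prefecture standard time.
The standard-time date in Ethora Prefecture, March 17, 2021, falls between 3 October 2020 and 18 April 2021, so daylight saving is in effect and Ethora Prefecture is at UTC−03:45.
15:30 UTC − 3h45m = 11:45 Ethora Prefecture.

11:45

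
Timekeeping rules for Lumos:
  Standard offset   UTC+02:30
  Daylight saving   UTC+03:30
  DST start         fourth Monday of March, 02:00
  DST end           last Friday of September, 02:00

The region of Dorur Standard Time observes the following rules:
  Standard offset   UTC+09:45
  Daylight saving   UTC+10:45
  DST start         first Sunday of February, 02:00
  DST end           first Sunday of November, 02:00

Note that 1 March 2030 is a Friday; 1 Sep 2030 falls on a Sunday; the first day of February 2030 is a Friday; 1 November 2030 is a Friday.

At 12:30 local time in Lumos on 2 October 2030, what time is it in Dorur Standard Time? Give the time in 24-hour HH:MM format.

20:45

1 March 2030 is a Friday, so the first Monday is March 4 and the fourth is March 25.
1 September 2030 is a Sunday, so Fridays fall on 6, 13, 20, 27; the last is September 27.
2 October 2030 is outside the daylight-saving period (25 March – 27 September), so Lumos is on standard time, UTC+02:30.
12:30 Lumos − 2h30m = 10:00 UTC.
1 February 2030 is a Friday, so the first Sunday is February 3.
1 November 2030 is a Friday, so the first Sunday is November 3.
At the standard offset (UTC+09:45), 10:00 UTC + 9h45m = 19:45 Dorur Standard Time standard time.
Daylight saving runs 3 February – 3 November; the standard-time date in Dorur Standard Time, 2 October 2030, is inside that window, so Dorur Standard Time is at UTC+10:45.
10:00 UTC + 10h45m = 20:45 Dorur Standard Time.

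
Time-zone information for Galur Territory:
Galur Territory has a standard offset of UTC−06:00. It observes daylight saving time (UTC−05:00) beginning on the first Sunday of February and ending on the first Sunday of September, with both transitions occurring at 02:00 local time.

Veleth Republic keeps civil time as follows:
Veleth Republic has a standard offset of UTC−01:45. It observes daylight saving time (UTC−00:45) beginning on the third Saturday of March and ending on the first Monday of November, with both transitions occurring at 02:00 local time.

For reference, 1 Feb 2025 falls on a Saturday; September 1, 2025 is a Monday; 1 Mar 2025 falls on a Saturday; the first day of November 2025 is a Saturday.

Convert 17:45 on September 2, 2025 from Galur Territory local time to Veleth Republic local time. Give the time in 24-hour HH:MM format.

22:00

1 February 2025 is a Saturday, so the first Sunday is February 2.
1 September 2025 is a Monday, so the first Sunday is September 7.
September 2, 2025 lies within the daylight-saving period (2 February – 7 September), so Galur Territory is on daylight time, UTC−05:00.
17:45 Galur Territory + 5h = 22:45 UTC.
1 March 2025 is a Saturday, so the first Saturday is March 1 and the third is March 15.
1 November 2025 is a Saturday, so the first Monday is November 3.
At the standard offset (UTC−01:45), 22:45 UTC − 1h45m = 21:00 Veleth Republic standard time.
The standard-time date in Veleth Republic, September 2, 2025, lies within the daylight-saving period (15 March – 3 November), so Veleth Republic is on daylight time, UTC−00:45.
22:45 UTC − 0h45m = 22:00 Veleth Republic.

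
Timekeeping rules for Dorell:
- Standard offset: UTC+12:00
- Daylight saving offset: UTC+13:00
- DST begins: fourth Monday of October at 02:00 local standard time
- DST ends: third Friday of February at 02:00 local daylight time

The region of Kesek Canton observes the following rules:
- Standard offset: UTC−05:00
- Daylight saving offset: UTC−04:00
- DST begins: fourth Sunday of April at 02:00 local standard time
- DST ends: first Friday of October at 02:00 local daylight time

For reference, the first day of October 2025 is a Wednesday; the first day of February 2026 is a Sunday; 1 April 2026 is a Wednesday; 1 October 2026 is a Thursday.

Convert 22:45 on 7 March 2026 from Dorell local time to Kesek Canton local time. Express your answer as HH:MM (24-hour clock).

1 October 2025 is a Wednesday, so the first Monday is October 6 and the fourth is October 27.
1 February 2026 is a Sunday, so the first Friday is February 6 and the third is February 20.
7 March 2026 does not fall between 27 October 2025 and 20 February 2026, so daylight saving is not in effect and Dorell is at UTC+12:00.
22:45 Dorell − 12h = 10:45 UTC.
1 April 2026 is a Wednesday, so the first Sunday is April 5 and the fourth is April 26.
1 October 2026 is a Thursday, so the first Friday is October 2.
At the standard offset (UTC−05:00), 10:45 UTC − 5h = 05:45 Kesek Canton standard time.
Daylight saving runs 26 April – 2 October; the standard-time date in Kesek Canton, 7 March 2026, is outside that window, so Kesek Canton is on standard time at UTC−05:00.
10:45 UTC − 5h = 05:45 Kesek Canton.

05:45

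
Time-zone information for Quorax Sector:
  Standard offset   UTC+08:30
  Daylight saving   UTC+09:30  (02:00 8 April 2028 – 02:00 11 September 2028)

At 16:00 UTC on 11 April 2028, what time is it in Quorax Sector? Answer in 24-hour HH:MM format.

At the standard offset (UTC+08:30), 16:00 UTC + 8h30m = 00:30 Quorax Sector standard time (rolling into the next day, 12 April 2028).
Daylight saving runs 8 April – 11 September; the standard-time date in Quorax Sector, 12 April 2028, is inside that window, so Quorax Sector is at UTC+09:30.
16:00 UTC + 9h30m = 01:30 local (rolling into the next day, 12 April 2028).

01:30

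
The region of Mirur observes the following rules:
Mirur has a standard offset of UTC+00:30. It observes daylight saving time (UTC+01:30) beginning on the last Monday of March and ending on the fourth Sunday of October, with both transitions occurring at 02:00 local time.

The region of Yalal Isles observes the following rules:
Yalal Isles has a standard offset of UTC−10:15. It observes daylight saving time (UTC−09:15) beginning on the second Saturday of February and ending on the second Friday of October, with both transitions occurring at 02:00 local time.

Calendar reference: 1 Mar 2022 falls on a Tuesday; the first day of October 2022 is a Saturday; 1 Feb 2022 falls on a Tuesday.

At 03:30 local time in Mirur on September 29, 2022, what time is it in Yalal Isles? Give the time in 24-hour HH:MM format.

1 March 2022 is a Tuesday, so Mondays fall on 7, 14, 21, 28; the last is March 28.
1 October 2022 is a Saturday, so the first Sunday is October 2 and the fourth is October 23.
September 29, 2022 falls between 28 March and 23 October, so daylight saving is in effect and Mirur is at UTC+01:30.
03:30 Mirur − 1h30m = 02:00 UTC.
1 February 2022 is a Tuesday, so the first Saturday is February 5 and the second is February 12.
1 October 2022 is a Saturday, so the first Friday is October 7 and the second is October 14.
At the standard offset (UTC−10:15), 02:00 UTC − 10h15m = 15:45 Yalal Isles standard time (rolling into the previous day, 28 September 2022).
Daylight saving runs 12 February – 14 October; the standard-time date in Yalal Isles, September 28, 2022, is inside that window, so Yalal Isles is at UTC−09:15.
02:00 UTC − 9h15m = 16:45 Yalal Isles (rolling into the previous day, 28 September 2022).

16:45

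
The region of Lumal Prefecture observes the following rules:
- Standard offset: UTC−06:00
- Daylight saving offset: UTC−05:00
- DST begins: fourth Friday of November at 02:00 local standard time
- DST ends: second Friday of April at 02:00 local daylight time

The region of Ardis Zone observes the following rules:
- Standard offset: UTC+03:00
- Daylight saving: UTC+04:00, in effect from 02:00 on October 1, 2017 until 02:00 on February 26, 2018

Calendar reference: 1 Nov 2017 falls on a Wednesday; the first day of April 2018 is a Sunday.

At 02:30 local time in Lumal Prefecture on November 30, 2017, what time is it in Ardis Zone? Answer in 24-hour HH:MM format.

11:30

1 November 2017 is a Wednesday, so the first Friday is November 3 and the fourth is November 24.
1 April 2018 is a Sunday, so the first Friday is April 6 and the second is April 13.
November 30, 2017 falls between 24 November 2017 and 13 April 2018, so daylight saving is in effect and Lumal Prefecture is at UTC−05:00.
02:30 Lumal Prefecture + 5h = 07:30 UTC.
At the standard offset (UTC+03:00), 07:30 UTC + 3h = 10:30 Ardis Zone standard time.
The standard-time date in Ardis Zone, November 30, 2017, falls between 1 October 2017 and 26 February 2018, so daylight saving is in effect and Ardis Zone is at UTC+04:00.
07:30 UTC + 4h = 11:30 Ardis Zone.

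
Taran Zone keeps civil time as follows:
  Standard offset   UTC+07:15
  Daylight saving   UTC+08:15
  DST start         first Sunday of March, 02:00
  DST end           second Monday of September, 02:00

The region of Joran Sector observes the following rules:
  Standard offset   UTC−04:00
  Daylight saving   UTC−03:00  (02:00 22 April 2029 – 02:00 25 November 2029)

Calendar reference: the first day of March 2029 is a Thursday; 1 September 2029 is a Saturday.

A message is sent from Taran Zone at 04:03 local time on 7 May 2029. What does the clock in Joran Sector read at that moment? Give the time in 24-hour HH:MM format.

16:48

1 March 2029 is a Thursday, so the first Sunday is March 4.
1 September 2029 is a Saturday, so the first Monday is September 3 and the second is September 10.
7 May 2029 lies within the daylight-saving period (4 March – 10 September), so Taran Zone is on daylight time, UTC+08:15.
04:03 Taran Zone − 8h15m = 19:48 UTC (rolling into the previous day, 6 May 2029).
At the standard offset (UTC−04:00), 19:48 UTC − 4h = 15:48 Joran Sector standard time.
The standard-time date in Joran Sector, 6 May 2029, falls between 22 April and 25 November, so daylight saving is in effect and Joran Sector is at UTC−03:00.
19:48 UTC − 3h = 16:48 Joran Sector.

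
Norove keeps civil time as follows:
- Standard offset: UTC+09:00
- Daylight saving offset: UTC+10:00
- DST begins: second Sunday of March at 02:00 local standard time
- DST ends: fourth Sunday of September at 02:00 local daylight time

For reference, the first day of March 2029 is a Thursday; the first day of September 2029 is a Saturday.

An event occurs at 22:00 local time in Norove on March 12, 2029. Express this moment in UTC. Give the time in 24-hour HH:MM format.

12:00

1 March 2029 is a Thursday, so the first Sunday is March 4 and the second is March 11.
1 September 2029 is a Saturday, so the first Sunday is September 2 and the fourth is September 23.
March 12, 2029 falls between 11 March and 23 September, so daylight saving is in effect and Norove is at UTC+10:00.
22:00 local − 10h = 12:00 UTC.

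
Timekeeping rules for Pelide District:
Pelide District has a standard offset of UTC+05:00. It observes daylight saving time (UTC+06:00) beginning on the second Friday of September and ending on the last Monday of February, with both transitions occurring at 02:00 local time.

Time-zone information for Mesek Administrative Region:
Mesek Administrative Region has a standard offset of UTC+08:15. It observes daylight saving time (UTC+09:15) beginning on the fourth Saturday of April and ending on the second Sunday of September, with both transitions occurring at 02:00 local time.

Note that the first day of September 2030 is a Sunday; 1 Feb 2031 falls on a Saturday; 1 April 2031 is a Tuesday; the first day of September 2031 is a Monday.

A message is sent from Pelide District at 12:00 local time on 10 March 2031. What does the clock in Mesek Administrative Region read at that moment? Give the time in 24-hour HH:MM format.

15:15

1 September 2030 is a Sunday, so the first Friday is September 6 and the second is September 13.
1 February 2031 is a Saturday, so Mondays fall on 3, 10, 17, 24; the last is February 24.
Daylight saving runs 13 September 2030 – 24 February 2031; 10 March 2031 is outside that window, so Pelide District is on standard time at UTC+05:00.
12:00 Pelide District − 5h = 07:00 UTC.
1 April 2031 is a Tuesday, so the first Saturday is April 5 and the fourth is April 26.
1 September 2031 is a Monday, so the first Sunday is September 7 and the second is September 14.
At the standard offset (UTC+08:15), 07:00 UTC + 8h15m = 15:15 Mesek Administrative Region standard time.
The standard-time date in Mesek Administrative Region, 10 March 2031, does not fall between 26 April and 14 September, so daylight saving is not in effect and Mesek Administrative Region is at UTC+08:15.
07:00 UTC + 8h15m = 15:15 Mesek Administrative Region.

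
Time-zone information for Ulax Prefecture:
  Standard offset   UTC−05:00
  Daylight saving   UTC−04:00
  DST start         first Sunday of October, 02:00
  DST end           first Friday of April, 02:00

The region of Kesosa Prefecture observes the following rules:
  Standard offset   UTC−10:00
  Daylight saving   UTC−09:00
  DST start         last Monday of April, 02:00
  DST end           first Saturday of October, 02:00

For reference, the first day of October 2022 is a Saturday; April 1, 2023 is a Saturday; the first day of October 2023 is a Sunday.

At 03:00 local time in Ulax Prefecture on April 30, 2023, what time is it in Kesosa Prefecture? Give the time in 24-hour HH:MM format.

1 October 2022 is a Saturday, so the first Sunday is October 2.
1 April 2023 is a Saturday, so the first Friday is April 7.
April 30, 2023 does not fall between 2 October 2022 and 7 April 2023, so daylight saving is not in effect and Ulax Prefecture is at UTC−05:00.
03:00 Ulax Prefecture + 5h = 08:00 UTC.
1 April 2023 is a Saturday, so Mondays fall on 3, 10, 17, 24; the last is April 24.
1 October 2023 is a Sunday, so the first Saturday is October 7.
At the standard offset (UTC−10:00), 08:00 UTC − 10h = 22:00 Kesosa Prefecture standard time (rolling into the previous day, 29 April 2023).
Daylight saving runs 24 April – 7 October; the standard-time date in Kesosa Prefecture, April 29, 2023, is inside that window, so Kesosa Prefecture is at UTC−09:00.
08:00 UTC − 9h = 23:00 Kesosa Prefecture (rolling into the previous day, 29 April 2023).

23:00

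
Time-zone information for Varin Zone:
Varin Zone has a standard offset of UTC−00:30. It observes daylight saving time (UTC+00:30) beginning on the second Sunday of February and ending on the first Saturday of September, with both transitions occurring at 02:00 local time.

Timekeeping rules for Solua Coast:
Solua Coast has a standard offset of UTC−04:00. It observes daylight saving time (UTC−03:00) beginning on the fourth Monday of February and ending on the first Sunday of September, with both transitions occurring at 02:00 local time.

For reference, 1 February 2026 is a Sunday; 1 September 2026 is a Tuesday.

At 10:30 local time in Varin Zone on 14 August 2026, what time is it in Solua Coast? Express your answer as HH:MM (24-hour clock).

1 February 2026 is a Sunday, so the first Sunday is February 1 and the second is February 8.
1 September 2026 is a Tuesday, so the first Saturday is September 5.
14 August 2026 lies within the daylight-saving period (8 February – 5 September), so Varin Zone is on daylight time, UTC+00:30.
10:30 Varin Zone − 0h30m = 10:00 UTC.
1 February 2026 is a Sunday, so the first Monday is February 2 and the fourth is February 23.
1 September 2026 is a Tuesday, so the first Sunday is September 6.
At the standard offset (UTC−04:00), 10:00 UTC − 4h = 06:00 Solua Coast standard time.
The standard-time date in Solua Coast, 14 August 2026, falls between 23 February and 6 September, so daylight saving is in effect and Solua Coast is at UTC−03:00.
10:00 UTC − 3h = 07:00 Solua Coast.

07:00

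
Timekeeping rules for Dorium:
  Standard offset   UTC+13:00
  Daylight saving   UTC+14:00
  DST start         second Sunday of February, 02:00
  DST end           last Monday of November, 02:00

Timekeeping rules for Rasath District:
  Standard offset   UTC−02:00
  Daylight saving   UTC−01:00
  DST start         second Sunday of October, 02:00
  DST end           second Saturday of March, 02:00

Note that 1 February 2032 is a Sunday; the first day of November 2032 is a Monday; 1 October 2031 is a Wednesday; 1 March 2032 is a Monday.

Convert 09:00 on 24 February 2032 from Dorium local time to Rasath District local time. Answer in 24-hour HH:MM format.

1 February 2032 is a Sunday, so the first Sunday is February 1 and the second is February 8.
1 November 2032 is a Monday, so Mondays fall on 1, 8, 15, 22, 29; the last is November 29.
24 February 2032 lies within the daylight-saving period (8 February – 29 November), so Dorium is on daylight time, UTC+14:00.
09:00 Dorium − 14h = 19:00 UTC (rolling into the previous day, 23 February 2032).
1 October 2031 is a Wednesday, so the first Sunday is October 5 and the second is October 12.
1 March 2032 is a Monday, so the first Saturday is March 6 and the second is March 13.
At the standard offset (UTC−02:00), 19:00 UTC − 2h = 17:00 Rasath District standard time.
Daylight saving runs 12 October 2031 – 13 March 2032; the standard-time date in Rasath District, 23 February 2032, is inside that window, so Rasath District is at UTC−01:00.
19:00 UTC − 1h = 18:00 Rasath District.

18:00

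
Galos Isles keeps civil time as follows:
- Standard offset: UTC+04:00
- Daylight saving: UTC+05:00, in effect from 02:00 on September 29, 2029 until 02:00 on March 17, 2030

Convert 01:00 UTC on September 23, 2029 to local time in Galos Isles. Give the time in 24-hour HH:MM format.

05:00

At the standard offset (UTC+04:00), 01:00 UTC + 4h = 05:00 Galos Isles standard time.
The standard-time date in Galos Isles, September 23, 2029, is outside the daylight-saving period (29 September 2029 – 17 March 2030), so Galos Isles is on standard time, UTC+04:00.
01:00 UTC + 4h = 05:00 local.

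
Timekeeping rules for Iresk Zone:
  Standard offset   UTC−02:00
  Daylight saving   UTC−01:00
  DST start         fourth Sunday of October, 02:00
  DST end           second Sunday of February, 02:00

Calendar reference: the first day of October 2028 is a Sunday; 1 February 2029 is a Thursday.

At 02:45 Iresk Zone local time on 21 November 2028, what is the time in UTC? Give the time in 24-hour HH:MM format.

1 October 2028 is a Sunday, so the first Sunday is October 1 and the fourth is October 22.
1 February 2029 is a Thursday, so the first Sunday is February 4 and the second is February 11.
Daylight saving runs 22 October 2028 – 11 February 2029; 21 November 2028 is inside that window, so Iresk Zone is at UTC−01:00.
02:45 local + 1h = 03:45 UTC.

03:45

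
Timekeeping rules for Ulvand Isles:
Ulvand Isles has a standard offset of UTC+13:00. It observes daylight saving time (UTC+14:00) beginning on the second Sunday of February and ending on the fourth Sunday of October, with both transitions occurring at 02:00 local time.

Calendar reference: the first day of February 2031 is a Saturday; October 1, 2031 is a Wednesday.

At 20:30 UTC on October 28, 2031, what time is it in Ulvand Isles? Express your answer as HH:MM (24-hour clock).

1 February 2031 is a Saturday, so the first Sunday is February 2 and the second is February 9.
1 October 2031 is a Wednesday, so the first Sunday is October 5 and the fourth is October 26.
At the standard offset (UTC+13:00), 20:30 UTC + 13h = 09:30 Ulvand Isles standard time (rolling into the next day, 29 October 2031).
The standard-time date in Ulvand Isles, October 29, 2031, does not fall between 9 February and 26 October, so daylight saving is not in effect and Ulvand Isles is at UTC+13:00.
20:30 UTC + 13h = 09:30 local (rolling into the next day, 29 October 2031).

09:30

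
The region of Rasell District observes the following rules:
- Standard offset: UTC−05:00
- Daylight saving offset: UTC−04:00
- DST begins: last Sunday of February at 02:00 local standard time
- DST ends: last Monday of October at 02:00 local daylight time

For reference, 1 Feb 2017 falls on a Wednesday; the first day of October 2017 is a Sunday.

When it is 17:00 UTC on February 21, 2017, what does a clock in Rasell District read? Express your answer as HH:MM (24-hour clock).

1 February 2017 is a Wednesday, so Sundays fall on 5, 12, 19, 26; the last is February 26.
1 October 2017 is a Sunday, so Mondays fall on 2, 9, 16, 23, 30; the last is October 30.
At the standard offset (UTC−05:00), 17:00 UTC − 5h = 12:00 Rasell District standard time.
Daylight saving runs 26 February – 30 October; the standard-time date in Rasell District, February 21, 2017, is outside that window, so Rasell District is on standard time at UTC−05:00.
17:00 UTC − 5h = 12:00 local.

12:00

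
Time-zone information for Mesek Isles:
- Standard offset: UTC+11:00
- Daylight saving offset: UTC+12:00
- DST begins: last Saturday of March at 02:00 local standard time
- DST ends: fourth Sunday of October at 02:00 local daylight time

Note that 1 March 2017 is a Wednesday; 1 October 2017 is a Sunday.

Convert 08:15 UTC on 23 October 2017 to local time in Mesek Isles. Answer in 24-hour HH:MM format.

19:15

1 March 2017 is a Wednesday, so Saturdays fall on 4, 11, 18, 25; the last is March 25.
1 October 2017 is a Sunday, so the first Sunday is October 1 and the fourth is October 22.
At the standard offset (UTC+11:00), 08:15 UTC + 11h = 19:15 Mesek Isles standard time.
The standard-time date in Mesek Isles, 23 October 2017, is outside the daylight-saving period (25 March – 22 October), so Mesek Isles is on standard time, UTC+11:00.
08:15 UTC + 11h = 19:15 local.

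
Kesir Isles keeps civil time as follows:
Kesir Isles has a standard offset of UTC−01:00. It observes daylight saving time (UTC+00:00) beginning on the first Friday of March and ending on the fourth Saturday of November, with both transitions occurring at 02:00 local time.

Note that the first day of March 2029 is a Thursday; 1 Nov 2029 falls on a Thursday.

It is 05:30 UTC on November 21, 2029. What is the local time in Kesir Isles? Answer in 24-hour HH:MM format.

05:30

1 March 2029 is a Thursday, so the first Friday is March 2.
1 November 2029 is a Thursday, so the first Saturday is November 3 and the fourth is November 24.
At the standard offset (UTC−01:00), 05:30 UTC − 1h = 04:30 Kesir Isles standard time.
Daylight saving runs 2 March – 24 November; the standard-time date in Kesir Isles, November 21, 2029, is inside that window, so Kesir Isles is at UTC+00:00.
05:30 UTC + 0h = 05:30 local.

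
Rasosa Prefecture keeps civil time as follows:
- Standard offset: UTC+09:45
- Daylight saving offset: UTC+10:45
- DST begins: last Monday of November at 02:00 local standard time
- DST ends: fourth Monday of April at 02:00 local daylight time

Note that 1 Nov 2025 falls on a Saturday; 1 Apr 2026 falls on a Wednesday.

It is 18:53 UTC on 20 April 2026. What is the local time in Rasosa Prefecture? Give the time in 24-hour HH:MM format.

05:38

1 November 2025 is a Saturday, so Mondays fall on 3, 10, 17, 24; the last is November 24.
1 April 2026 is a Wednesday, so the first Monday is April 6 and the fourth is April 27.
At the standard offset (UTC+09:45), 18:53 UTC + 9h45m = 04:38 Rasosa Prefecture standard time (rolling into the next day, 21 April 2026).
The standard-time date in Rasosa Prefecture, 21 April 2026, lies within the daylight-saving period (24 November 2025 – 27 April 2026), so Rasosa Prefecture is on daylight time, UTC+10:45.
18:53 UTC + 10h45m = 05:38 local (rolling into the next day, 21 April 2026).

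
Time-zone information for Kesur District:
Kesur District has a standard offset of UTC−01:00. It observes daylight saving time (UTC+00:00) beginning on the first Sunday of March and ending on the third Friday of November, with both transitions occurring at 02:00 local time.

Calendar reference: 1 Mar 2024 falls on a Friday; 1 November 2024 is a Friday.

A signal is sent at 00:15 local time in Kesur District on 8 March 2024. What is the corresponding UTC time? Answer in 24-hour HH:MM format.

00:15

1 March 2024 is a Friday, so the first Sunday is March 3.
1 November 2024 is a Friday, so the first Friday is November 1 and the third is November 15.
Daylight saving runs 3 March – 15 November; 8 March 2024 is inside that window, so Kesur District is at UTC+00:00.
00:15 local − 0h = 00:15 UTC.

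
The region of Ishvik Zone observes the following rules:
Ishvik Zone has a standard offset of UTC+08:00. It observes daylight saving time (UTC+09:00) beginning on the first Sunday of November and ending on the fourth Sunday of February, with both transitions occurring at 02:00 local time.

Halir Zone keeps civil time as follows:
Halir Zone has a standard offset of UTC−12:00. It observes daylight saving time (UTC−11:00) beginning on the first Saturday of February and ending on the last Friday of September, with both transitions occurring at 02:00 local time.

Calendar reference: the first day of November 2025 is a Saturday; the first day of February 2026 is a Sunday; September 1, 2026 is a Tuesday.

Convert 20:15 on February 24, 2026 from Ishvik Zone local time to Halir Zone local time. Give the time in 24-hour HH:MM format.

01:15

1 November 2025 is a Saturday, so the first Sunday is November 2.
1 February 2026 is a Sunday, so the first Sunday is February 1 and the fourth is February 22.
February 24, 2026 is outside the daylight-saving period (2 November 2025 – 22 February 2026), so Ishvik Zone is on standard time, UTC+08:00.
20:15 Ishvik Zone − 8h = 12:15 UTC.
1 February 2026 is a Sunday, so the first Saturday is February 7.
1 September 2026 is a Tuesday, so Fridays fall on 4, 11, 18, 25; the last is September 25.
At the standard offset (UTC−12:00), 12:15 UTC − 12h = 00:15 Halir Zone standard time.
Daylight saving runs 7 February – 25 September; the standard-time date in Halir Zone, February 24, 2026, is inside that window, so Halir Zone is at UTC−11:00.
12:15 UTC − 11h = 01:15 Halir Zone.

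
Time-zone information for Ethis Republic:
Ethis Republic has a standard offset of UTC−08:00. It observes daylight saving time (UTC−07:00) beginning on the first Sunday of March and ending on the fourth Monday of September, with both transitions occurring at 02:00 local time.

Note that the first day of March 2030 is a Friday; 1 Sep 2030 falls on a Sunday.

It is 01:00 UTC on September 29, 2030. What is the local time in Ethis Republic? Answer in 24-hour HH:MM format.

1 March 2030 is a Friday, so the first Sunday is March 3.
1 September 2030 is a Sunday, so the first Monday is September 2 and the fourth is September 23.
At the standard offset (UTC−08:00), 01:00 UTC − 8h = 17:00 Ethis Republic standard time (rolling into the previous day, 28 September 2030).
The standard-time date in Ethis Republic, September 28, 2030, does not fall between 3 March and 23 September, so daylight saving is not in effect and Ethis Republic is at UTC−08:00.
01:00 UTC − 8h = 17:00 local (rolling into the previous day, 28 September 2030).

17:00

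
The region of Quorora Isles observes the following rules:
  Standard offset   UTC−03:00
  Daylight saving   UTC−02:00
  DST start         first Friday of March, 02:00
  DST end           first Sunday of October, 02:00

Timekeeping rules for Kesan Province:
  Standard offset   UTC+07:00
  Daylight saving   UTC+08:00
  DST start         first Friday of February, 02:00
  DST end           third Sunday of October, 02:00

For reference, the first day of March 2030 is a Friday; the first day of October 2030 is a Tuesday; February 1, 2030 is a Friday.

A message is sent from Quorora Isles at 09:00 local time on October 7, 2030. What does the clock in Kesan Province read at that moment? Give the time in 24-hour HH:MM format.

1 March 2030 is a Friday, so the first Friday is March 1.
1 October 2030 is a Tuesday, so the first Sunday is October 6.
October 7, 2030 does not fall between 1 March and 6 October, so daylight saving is not in effect and Quorora Isles is at UTC−03:00.
09:00 Quorora Isles + 3h = 12:00 UTC.
1 February 2030 is a Friday, so the first Friday is February 1.
1 October 2030 is a Tuesday, so the first Sunday is October 6 and the third is October 20.
At the standard offset (UTC+07:00), 12:00 UTC + 7h = 19:00 Kesan Province standard time.
Daylight saving runs 1 February – 20 October; the standard-time date in Kesan Province, October 7, 2030, is inside that window, so Kesan Province is at UTC+08:00.
12:00 UTC + 8h = 20:00 Kesan Province.

20:00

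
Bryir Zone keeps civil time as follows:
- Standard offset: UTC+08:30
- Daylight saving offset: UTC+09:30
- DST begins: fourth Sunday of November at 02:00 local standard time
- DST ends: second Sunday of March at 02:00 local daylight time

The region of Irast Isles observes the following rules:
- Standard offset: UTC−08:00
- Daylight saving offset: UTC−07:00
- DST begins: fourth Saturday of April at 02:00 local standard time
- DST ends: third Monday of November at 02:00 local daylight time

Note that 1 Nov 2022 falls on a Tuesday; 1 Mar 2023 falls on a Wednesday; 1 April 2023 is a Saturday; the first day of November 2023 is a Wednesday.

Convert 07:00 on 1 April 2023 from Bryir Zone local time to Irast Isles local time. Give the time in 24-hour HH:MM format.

14:30

1 November 2022 is a Tuesday, so the first Sunday is November 6 and the fourth is November 27.
1 March 2023 is a Wednesday, so the first Sunday is March 5 and the second is March 12.
1 April 2023 does not fall between 27 November 2022 and 12 March 2023, so daylight saving is not in effect and Bryir Zone is at UTC+08:30.
07:00 Bryir Zone − 8h30m = 22:30 UTC (rolling into the previous day, 31 March 2023).
1 April 2023 is a Saturday, so the first Saturday is April 1 and the fourth is April 22.
1 November 2023 is a Wednesday, so the first Monday is November 6 and the third is November 20.
At the standard offset (UTC−08:00), 22:30 UTC − 8h = 14:30 Irast Isles standard time.
The standard-time date in Irast Isles, 31 March 2023, is outside the daylight-saving period (22 April – 20 November), so Irast Isles is on standard time, UTC−08:00.
22:30 UTC − 8h = 14:30 Irast Isles.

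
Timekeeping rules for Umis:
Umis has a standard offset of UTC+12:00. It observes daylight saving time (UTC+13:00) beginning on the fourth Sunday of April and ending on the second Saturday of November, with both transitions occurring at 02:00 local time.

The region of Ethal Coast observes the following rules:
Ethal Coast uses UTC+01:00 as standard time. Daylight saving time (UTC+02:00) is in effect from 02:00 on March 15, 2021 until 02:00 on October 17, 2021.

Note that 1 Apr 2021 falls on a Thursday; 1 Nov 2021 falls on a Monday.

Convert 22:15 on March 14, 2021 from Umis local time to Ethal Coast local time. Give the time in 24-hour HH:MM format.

11:15

1 April 2021 is a Thursday, so the first Sunday is April 4 and the fourth is April 25.
1 November 2021 is a Monday, so the first Saturday is November 6 and the second is November 13.
March 14, 2021 is outside the daylight-saving period (25 April – 13 November), so Umis is on standard time, UTC+12:00.
22:15 Umis − 12h = 10:15 UTC.
At the standard offset (UTC+01:00), 10:15 UTC + 1h = 11:15 Ethal Coast standard time.
The standard-time date in Ethal Coast, March 14, 2021, does not fall between 15 March and 17 October, so daylight saving is not in effect and Ethal Coast is at UTC+01:00.
10:15 UTC + 1h = 11:15 Ethal Coast.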